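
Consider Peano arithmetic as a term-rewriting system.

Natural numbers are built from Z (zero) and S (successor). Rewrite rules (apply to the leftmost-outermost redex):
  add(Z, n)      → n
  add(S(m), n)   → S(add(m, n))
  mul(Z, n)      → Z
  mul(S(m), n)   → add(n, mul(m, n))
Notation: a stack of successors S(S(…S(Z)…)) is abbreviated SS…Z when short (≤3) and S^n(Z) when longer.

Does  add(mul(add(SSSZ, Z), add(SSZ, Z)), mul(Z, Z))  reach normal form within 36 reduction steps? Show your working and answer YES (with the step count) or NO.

Answer: YES — reaches normal form S^6(Z) in 34 ≤ 36 steps

Reduction:
  start: add(mul(add(SSSZ, Z), add(SSZ, Z)), mul(Z, Z))
  step 1: add(mul(S(add(SSZ, Z)), add(SSZ, Z)), mul(Z, Z))
  step 2: add(add(add(SSZ, Z), mul(add(SSZ, Z), add(SSZ, Z))), mul(Z, Z))
  step 3: add(add(S(add(SZ, Z)), mul(add(SSZ, Z), add(SSZ, Z))), mul(Z, Z))
  step 4: add(S(add(add(SZ, Z), mul(add(SSZ, Z), add(SSZ, Z)))), mul(Z, Z))
  step 5: S(add(add(add(SZ, Z), mul(add(SSZ, Z), add(SSZ, Z))), mul(Z, Z)))
  step 6: S(add(add(S(add(Z, Z)), mul(add(SSZ, Z), add(SSZ, Z))), mul(Z, Z)))
  step 7: S(add(S(add(add(Z, Z), mul(add(SSZ, Z), add(SSZ, Z)))), mul(Z, Z)))
  step 8: S(S(add(add(add(Z, Z), mul(add(SSZ, Z), add(SSZ, Z))), mul(Z, Z))))
  step 9: S(S(add(add(Z, mul(add(SSZ, Z), add(SSZ, Z))), mul(Z, Z))))
  step 10: S(S(add(mul(add(SSZ, Z), add(SSZ, Z)), mul(Z, Z))))
  step 11: S(S(add(mul(S(add(SZ, Z)), add(SSZ, Z)), mul(Z, Z))))
  step 12: S(S(add(add(add(SSZ, Z), mul(add(SZ, Z), add(SSZ, Z))), mul(Z, Z))))
  step 13: S(S(add(add(S(add(SZ, Z)), mul(add(SZ, Z), add(SSZ, Z))), mul(Z, Z))))
  step 14: S(S(add(S(add(add(SZ, Z), mul(add(SZ, Z), add(SSZ, Z)))), mul(Z, Z))))
  step 15: S(S(S(add(add(add(SZ, Z), mul(add(SZ, Z), add(SSZ, Z))), mul(Z, Z)))))
  step 16: S(S(S(add(add(S(add(Z, Z)), mul(add(SZ, Z), add(SSZ, Z))), mul(Z, Z)))))
  step 17: S(S(S(add(S(add(add(Z, Z), mul(add(SZ, Z), add(SSZ, Z)))), mul(Z, Z)))))
  step 18: S(S(S(S(add(add(add(Z, Z), mul(add(SZ, Z), add(SSZ, Z))), mul(Z, Z))))))
  step 19: S(S(S(S(add(add(Z, mul(add(SZ, Z), add(SSZ, Z))), mul(Z, Z))))))
  step 20: S(S(S(S(add(mul(add(SZ, Z), add(SSZ, Z)), mul(Z, Z))))))
  step 21: S(S(S(S(add(mul(S(add(Z, Z)), add(SSZ, Z)), mul(Z, Z))))))
  step 22: S(S(S(S(add(add(add(SSZ, Z), mul(add(Z, Z), add(SSZ, Z))), mul(Z, Z))))))
  step 23: S(S(S(S(add(add(S(add(SZ, Z)), mul(add(Z, Z), add(SSZ, Z))), mul(Z, Z))))))
  step 24: S(S(S(S(add(S(add(add(SZ, Z), mul(add(Z, Z), add(SSZ, Z)))), mul(Z, Z))))))
  step 25: S(S(S(S(S(add(add(add(SZ, Z), mul(add(Z, Z), add(SSZ, Z))), mul(Z, Z)))))))
  step 26: S(S(S(S(S(add(add(S(add(Z, Z)), mul(add(Z, Z), add(SSZ, Z))), mul(Z, Z)))))))
  step 27: S(S(S(S(S(add(S(add(add(Z, Z), mul(add(Z, Z), add(SSZ, Z)))), mul(Z, Z)))))))
  step 28: S(S(S(S(S(S(add(add(add(Z, Z), mul(add(Z, Z), add(SSZ, Z))), mul(Z, Z))))))))
  step 29: S(S(S(S(S(S(add(add(Z, mul(add(Z, Z), add(SSZ, Z))), mul(Z, Z))))))))
  step 30: S(S(S(S(S(S(add(mul(add(Z, Z), add(SSZ, Z)), mul(Z, Z))))))))
  step 31: S(S(S(S(S(S(add(mul(Z, add(SSZ, Z)), mul(Z, Z))))))))
  step 32: S(S(S(S(S(S(add(Z, mul(Z, Z))))))))
  step 33: S(S(S(S(S(S(mul(Z, Z)))))))
  step 34: S^6(Z)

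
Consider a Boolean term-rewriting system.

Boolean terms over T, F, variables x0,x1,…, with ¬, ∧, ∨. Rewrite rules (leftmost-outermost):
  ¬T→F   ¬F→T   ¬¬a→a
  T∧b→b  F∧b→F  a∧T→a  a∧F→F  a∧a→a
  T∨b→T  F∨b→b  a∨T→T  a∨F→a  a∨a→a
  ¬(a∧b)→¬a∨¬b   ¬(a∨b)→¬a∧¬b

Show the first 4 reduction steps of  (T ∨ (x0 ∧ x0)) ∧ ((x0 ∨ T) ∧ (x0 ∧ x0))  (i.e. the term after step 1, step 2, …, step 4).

Answer: after 4 steps: x0 ∧ x0

Working:
  start: (T ∨ (x0 ∧ x0)) ∧ ((x0 ∨ T) ∧ (x0 ∧ x0))
  →1  T ∧ ((x0 ∨ T) ∧ (x0 ∧ x0))
  →2  (x0 ∨ T) ∧ (x0 ∧ x0)
  →3  T ∧ (x0 ∧ x0)
  →4  x0 ∧ x0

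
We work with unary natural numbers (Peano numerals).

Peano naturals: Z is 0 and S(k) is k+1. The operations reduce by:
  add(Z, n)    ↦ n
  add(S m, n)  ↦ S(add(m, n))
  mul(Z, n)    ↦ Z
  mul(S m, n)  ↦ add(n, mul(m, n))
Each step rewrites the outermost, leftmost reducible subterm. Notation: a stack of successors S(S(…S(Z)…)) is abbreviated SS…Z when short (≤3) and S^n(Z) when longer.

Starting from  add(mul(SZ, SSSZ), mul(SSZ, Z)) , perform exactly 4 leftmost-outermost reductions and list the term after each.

  start: add(mul(SZ, SSSZ), mul(SSZ, Z))
  step 1: add(add(SSSZ, mul(Z, SSSZ)), mul(SSZ, Z))
  step 2: add(S(add(SSZ, mul(Z, SSSZ))), mul(SSZ, Z))
  step 3: S(add(add(SSZ, mul(Z, SSSZ)), mul(SSZ, Z)))
  step 4: S(add(S(add(SZ, mul(Z, SSSZ))), mul(SSZ, Z)))

Answer: after 4 steps: S(add(S(add(SZ, mul(Z, SSSZ))), mul(SSZ, Z)))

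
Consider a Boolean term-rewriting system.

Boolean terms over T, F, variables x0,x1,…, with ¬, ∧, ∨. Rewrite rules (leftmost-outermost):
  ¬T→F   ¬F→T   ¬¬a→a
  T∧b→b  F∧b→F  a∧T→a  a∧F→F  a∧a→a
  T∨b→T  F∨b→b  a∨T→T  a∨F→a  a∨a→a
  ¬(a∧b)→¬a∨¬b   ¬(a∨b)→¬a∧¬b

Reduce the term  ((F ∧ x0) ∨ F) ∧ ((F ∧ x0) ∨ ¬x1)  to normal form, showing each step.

Answer: normal form = F  (in 3 steps)

Reduction:
  start: ((F ∧ x0) ∨ F) ∧ ((F ∧ x0) ∨ ¬x1)
  [1] (F ∧ x0) ∧ ((F ∧ x0) ∨ ¬x1)
  [2] F ∧ ((F ∧ x0) ∨ ¬x1)
  [3] F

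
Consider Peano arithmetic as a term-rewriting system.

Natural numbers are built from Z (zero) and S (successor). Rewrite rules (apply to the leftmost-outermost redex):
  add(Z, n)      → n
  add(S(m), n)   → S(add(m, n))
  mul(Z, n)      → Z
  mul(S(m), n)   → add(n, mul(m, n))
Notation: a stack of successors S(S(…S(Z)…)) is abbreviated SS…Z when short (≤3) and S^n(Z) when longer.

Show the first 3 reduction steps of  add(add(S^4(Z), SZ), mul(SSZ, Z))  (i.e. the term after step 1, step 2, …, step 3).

Answer: after 3 steps: S(add(S(add(SSZ, SZ)), mul(SSZ, Z)))

Derivation:
  start: add(add(S^4(Z), SZ), mul(SSZ, Z))
  →1  add(S(add(SSSZ, SZ)), mul(SSZ, Z))
  →2  S(add(add(SSSZ, SZ), mul(SSZ, Z)))
  →3  S(add(S(add(SSZ, SZ)), mul(SSZ, Z)))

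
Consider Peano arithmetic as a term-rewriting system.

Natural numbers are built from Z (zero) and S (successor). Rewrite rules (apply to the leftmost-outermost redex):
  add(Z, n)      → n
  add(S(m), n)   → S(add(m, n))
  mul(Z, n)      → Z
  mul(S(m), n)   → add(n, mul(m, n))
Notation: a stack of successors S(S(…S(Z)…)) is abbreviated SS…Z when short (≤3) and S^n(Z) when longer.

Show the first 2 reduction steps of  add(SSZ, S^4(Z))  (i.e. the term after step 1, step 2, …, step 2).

Answer: after 2 steps: S(S(add(Z, S^4(Z))))

Derivation:
  start: add(SSZ, S^4(Z))
  step 1: S(add(SZ, S^4(Z)))
  step 2: S(S(add(Z, S^4(Z))))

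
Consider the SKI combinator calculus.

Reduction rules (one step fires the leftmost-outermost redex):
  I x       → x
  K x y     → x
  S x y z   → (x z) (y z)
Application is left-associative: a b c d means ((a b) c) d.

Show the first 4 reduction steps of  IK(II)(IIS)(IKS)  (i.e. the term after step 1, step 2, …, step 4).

Answer: after 4 steps: IKS

Derivation:
  start: IK(II)(IIS)(IKS)
  step 1: K(II)(IIS)(IKS)
  step 2: II(IKS)
  step 3: I(IKS)
  step 4: IKS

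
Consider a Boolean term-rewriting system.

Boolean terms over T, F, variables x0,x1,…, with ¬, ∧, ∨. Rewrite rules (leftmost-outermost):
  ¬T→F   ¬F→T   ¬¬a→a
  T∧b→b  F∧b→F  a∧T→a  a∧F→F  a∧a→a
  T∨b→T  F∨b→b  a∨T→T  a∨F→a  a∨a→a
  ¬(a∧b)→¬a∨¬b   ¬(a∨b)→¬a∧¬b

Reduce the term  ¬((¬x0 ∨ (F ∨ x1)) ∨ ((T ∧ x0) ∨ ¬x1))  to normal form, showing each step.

Answer: normal form = (x0 ∧ ¬x1) ∧ (¬x0 ∧ x1)  (in 11 steps)

Derivation:
  start: ¬((¬x0 ∨ (F ∨ x1)) ∨ ((T ∧ x0) ∨ ¬x1))
  step 1: ¬(¬x0 ∨ (F ∨ x1)) ∧ ¬((T ∧ x0) ∨ ¬x1)
  step 2: (¬¬x0 ∧ ¬(F ∨ x1)) ∧ ¬((T ∧ x0) ∨ ¬x1)
  step 3: (x0 ∧ ¬(F ∨ x1)) ∧ ¬((T ∧ x0) ∨ ¬x1)
  step 4: (x0 ∧ (¬F ∧ ¬x1)) ∧ ¬((T ∧ x0) ∨ ¬x1)
  step 5: (x0 ∧ (T ∧ ¬x1)) ∧ ¬((T ∧ x0) ∨ ¬x1)
  step 6: (x0 ∧ ¬x1) ∧ ¬((T ∧ x0) ∨ ¬x1)
  step 7: (x0 ∧ ¬x1) ∧ (¬(T ∧ x0) ∧ ¬¬x1)
  step 8: (x0 ∧ ¬x1) ∧ ((¬T ∨ ¬x0) ∧ ¬¬x1)
  step 9: (x0 ∧ ¬x1) ∧ ((F ∨ ¬x0) ∧ ¬¬x1)
  step 10: (x0 ∧ ¬x1) ∧ (¬x0 ∧ ¬¬x1)
  step 11: (x0 ∧ ¬x1) ∧ (¬x0 ∧ x1)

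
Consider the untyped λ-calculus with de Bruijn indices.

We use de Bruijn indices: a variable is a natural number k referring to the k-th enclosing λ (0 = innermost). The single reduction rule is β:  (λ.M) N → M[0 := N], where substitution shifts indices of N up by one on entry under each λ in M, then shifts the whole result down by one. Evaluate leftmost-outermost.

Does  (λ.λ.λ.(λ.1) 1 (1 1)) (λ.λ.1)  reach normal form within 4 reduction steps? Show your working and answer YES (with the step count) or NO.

  start: (λ.λ.λ.(λ.1) 1 (1 1)) (λ.λ.1)
  →1  λ.λ.(λ.1) 1 (1 1)
  →2  λ.λ.0 (1 1)

Answer: YES — reaches normal form λ.λ.0 (1 1) in 2 ≤ 4 steps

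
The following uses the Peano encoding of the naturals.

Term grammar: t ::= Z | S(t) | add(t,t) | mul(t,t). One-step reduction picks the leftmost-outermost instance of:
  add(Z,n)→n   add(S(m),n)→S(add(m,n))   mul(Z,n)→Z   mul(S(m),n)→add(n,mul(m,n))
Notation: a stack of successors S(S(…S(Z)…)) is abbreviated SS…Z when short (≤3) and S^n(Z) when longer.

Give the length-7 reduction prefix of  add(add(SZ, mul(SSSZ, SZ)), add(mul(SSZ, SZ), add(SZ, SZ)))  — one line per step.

Answer: after 7 steps: S(S(add(mul(SSZ, SZ), add(mul(SSZ, SZ), add(SZ, SZ)))))

Reduction:
  start: add(add(SZ, mul(SSSZ, SZ)), add(mul(SSZ, SZ), add(SZ, SZ)))
  [1] add(S(add(Z, mul(SSSZ, SZ))), add(mul(SSZ, SZ), add(SZ, SZ)))
  [2] S(add(add(Z, mul(SSSZ, SZ)), add(mul(SSZ, SZ), add(SZ, SZ))))
  [3] S(add(mul(SSSZ, SZ), add(mul(SSZ, SZ), add(SZ, SZ))))
  [4] S(add(add(SZ, mul(SSZ, SZ)), add(mul(SSZ, SZ), add(SZ, SZ))))
  [5] S(add(S(add(Z, mul(SSZ, SZ))), add(mul(SSZ, SZ), add(SZ, SZ))))
  [6] S(S(add(add(Z, mul(SSZ, SZ)), add(mul(SSZ, SZ), add(SZ, SZ)))))
  [7] S(S(add(mul(SSZ, SZ), add(mul(SSZ, SZ), add(SZ, SZ)))))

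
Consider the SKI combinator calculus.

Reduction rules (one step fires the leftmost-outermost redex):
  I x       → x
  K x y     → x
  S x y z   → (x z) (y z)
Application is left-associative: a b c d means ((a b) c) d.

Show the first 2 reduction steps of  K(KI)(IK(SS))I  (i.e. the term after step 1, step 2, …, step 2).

  start: K(KI)(IK(SS))I
  [1] KII
  [2] I

Answer: after 2 steps: I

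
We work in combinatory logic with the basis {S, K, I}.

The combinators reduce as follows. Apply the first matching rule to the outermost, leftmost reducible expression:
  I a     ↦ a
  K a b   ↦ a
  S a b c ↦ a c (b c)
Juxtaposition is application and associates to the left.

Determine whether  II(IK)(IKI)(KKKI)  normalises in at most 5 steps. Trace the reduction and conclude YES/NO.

Answer: YES — reaches normal form KI in 5 ≤ 5 steps

Working:
  start: II(IK)(IKI)(KKKI)
  →1  I(IK)(IKI)(KKKI)
  →2  IK(IKI)(KKKI)
  →3  K(IKI)(KKKI)
  →4  IKI
  →5  KI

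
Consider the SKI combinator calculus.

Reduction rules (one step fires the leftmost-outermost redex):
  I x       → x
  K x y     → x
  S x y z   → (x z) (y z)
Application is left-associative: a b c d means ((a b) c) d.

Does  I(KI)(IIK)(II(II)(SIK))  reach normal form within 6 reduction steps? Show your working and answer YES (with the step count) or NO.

  start: I(KI)(IIK)(II(II)(SIK))
  →1  KI(IIK)(II(II)(SIK))
  →2  I(II(II)(SIK))
  →3  II(II)(SIK)
  →4  I(II)(SIK)
  →5  II(SIK)
  →6  I(SIK)

Answer: NO — after 6 steps the term is I(SIK), not yet normal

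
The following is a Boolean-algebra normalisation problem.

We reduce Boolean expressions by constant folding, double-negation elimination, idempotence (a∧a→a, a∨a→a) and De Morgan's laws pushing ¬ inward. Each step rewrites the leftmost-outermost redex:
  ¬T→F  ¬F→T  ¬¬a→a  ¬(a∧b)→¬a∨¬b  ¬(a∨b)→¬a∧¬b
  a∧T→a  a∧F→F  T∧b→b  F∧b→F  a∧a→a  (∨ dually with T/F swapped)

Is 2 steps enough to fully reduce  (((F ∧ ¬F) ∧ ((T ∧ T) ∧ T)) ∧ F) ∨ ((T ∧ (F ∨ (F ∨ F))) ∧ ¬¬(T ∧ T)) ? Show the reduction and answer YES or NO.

  start: (((F ∧ ¬F) ∧ ((T ∧ T) ∧ T)) ∧ F) ∨ ((T ∧ (F ∨ (F ∨ F))) ∧ ¬¬(T ∧ T))
  step 1: F ∨ ((T ∧ (F ∨ (F ∨ F))) ∧ ¬¬(T ∧ T))
  step 2: (T ∧ (F ∨ (F ∨ F))) ∧ ¬¬(T ∧ T)

Answer: NO — after 2 steps the term is (T ∧ (F ∨ (F ∨ F))) ∧ ¬¬(T ∧ T), not yet normal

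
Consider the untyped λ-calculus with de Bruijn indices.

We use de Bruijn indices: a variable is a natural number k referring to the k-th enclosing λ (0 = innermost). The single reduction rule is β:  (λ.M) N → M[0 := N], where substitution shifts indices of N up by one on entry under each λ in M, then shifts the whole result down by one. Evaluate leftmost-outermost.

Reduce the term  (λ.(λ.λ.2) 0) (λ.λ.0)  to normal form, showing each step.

Answer: normal form = λ.λ.λ.0  (in 2 steps)

Derivation:
  start: (λ.(λ.λ.2) 0) (λ.λ.0)
  →1  (λ.λ.λ.λ.0) (λ.λ.0)
  →2  λ.λ.λ.0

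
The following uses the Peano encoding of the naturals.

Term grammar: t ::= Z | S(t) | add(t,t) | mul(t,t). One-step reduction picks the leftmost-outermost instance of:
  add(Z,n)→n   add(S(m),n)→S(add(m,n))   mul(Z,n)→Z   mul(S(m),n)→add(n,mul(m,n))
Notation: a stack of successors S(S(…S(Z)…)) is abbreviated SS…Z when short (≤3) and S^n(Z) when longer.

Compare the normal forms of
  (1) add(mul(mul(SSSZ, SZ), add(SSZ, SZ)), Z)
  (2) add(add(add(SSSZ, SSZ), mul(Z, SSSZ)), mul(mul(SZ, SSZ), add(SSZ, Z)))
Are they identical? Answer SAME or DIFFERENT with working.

Answer: SAME — A ⇓ S^9(Z), B ⇓ S^9(Z)

Derivation:
Term A:
  start: add(mul(mul(SSSZ, SZ), add(SSZ, SZ)), Z)
  step 1: add(mul(add(SZ, mul(SSZ, SZ)), add(SSZ, SZ)), Z)
  step 2: add(mul(S(add(Z, mul(SSZ, SZ))), add(SSZ, SZ)), Z)
  step 3: add(add(add(SSZ, SZ), mul(add(Z, mul(SSZ, SZ)), add(SSZ, SZ))), Z)
  step 4: add(add(S(add(SZ, SZ)), mul(add(Z, mul(SSZ, SZ)), add(SSZ, SZ))), Z)
  step 5: add(S(add(add(SZ, SZ), mul(add(Z, mul(SSZ, SZ)), add(SSZ, SZ)))), Z)
  step 6: S(add(add(add(SZ, SZ), mul(add(Z, mul(SSZ, SZ)), add(SSZ, SZ))), Z))
  step 7: S(add(add(S(add(Z, SZ)), mul(add(Z, mul(SSZ, SZ)), add(SSZ, SZ))), Z))
  step 8: S(add(S(add(add(Z, SZ), mul(add(Z, mul(SSZ, SZ)), add(SSZ, SZ)))), Z))
  step 9: S(S(add(add(add(Z, SZ), mul(add(Z, mul(SSZ, SZ)), add(SSZ, SZ))), Z)))
  step 10: S(S(add(add(SZ, mul(add(Z, mul(SSZ, SZ)), add(SSZ, SZ))), Z)))
  step 11: S(S(add(S(add(Z, mul(add(Z, mul(SSZ, SZ)), add(SSZ, SZ)))), Z)))
  step 12: S(S(S(add(add(Z, mul(add(Z, mul(SSZ, SZ)), add(SSZ, SZ))), Z))))
  step 13: S(S(S(add(mul(add(Z, mul(SSZ, SZ)), add(SSZ, SZ)), Z))))
  step 14: S(S(S(add(mul(mul(SSZ, SZ), add(SSZ, SZ)), Z))))
  step 15: S(S(S(add(mul(add(SZ, mul(SZ, SZ)), add(SSZ, SZ)), Z))))
  step 16: S(S(S(add(mul(S(add(Z, mul(SZ, SZ))), add(SSZ, SZ)), Z))))
  step 17: S(S(S(add(add(add(SSZ, SZ), mul(add(Z, mul(SZ, SZ)), add(SSZ, SZ))), Z))))
  step 18: S(S(S(add(add(S(add(SZ, SZ)), mul(add(Z, mul(SZ, SZ)), add(SSZ, SZ))), Z))))
  step 19: S(S(S(add(S(add(add(SZ, SZ), mul(add(Z, mul(SZ, SZ)), add(SSZ, SZ)))), Z))))
  step 20: S(S(S(S(add(add(add(SZ, SZ), mul(add(Z, mul(SZ, SZ)), add(SSZ, SZ))), Z)))))
  step 21: S(S(S(S(add(add(S(add(Z, SZ)), mul(add(Z, mul(SZ, SZ)), add(SSZ, SZ))), Z)))))
  step 22: S(S(S(S(add(S(add(add(Z, SZ), mul(add(Z, mul(SZ, SZ)), add(SSZ, SZ)))), Z)))))
  step 23: S(S(S(S(S(add(add(add(Z, SZ), mul(add(Z, mul(SZ, SZ)), add(SSZ, SZ))), Z))))))
  step 24: S(S(S(S(S(add(add(SZ, mul(add(Z, mul(SZ, SZ)), add(SSZ, SZ))), Z))))))
  step 25: S(S(S(S(S(add(S(add(Z, mul(add(Z, mul(SZ, SZ)), add(SSZ, SZ)))), Z))))))
  step 26: S(S(S(S(S(S(add(add(Z, mul(add(Z, mul(SZ, SZ)), add(SSZ, SZ))), Z)))))))
  step 27: S(S(S(S(S(S(add(mul(add(Z, mul(SZ, SZ)), add(SSZ, SZ)), Z)))))))
  step 28: S(S(S(S(S(S(add(mul(mul(SZ, SZ), add(SSZ, SZ)), Z)))))))
  step 29: S(S(S(S(S(S(add(mul(add(SZ, mul(Z, SZ)), add(SSZ, SZ)), Z)))))))
  step 30: S(S(S(S(S(S(add(mul(S(add(Z, mul(Z, SZ))), add(SSZ, SZ)), Z)))))))
  step 31: S(S(S(S(S(S(add(add(add(SSZ, SZ), mul(add(Z, mul(Z, SZ)), add(SSZ, SZ))), Z)))))))
  step 32: S(S(S(S(S(S(add(add(S(add(SZ, SZ)), mul(add(Z, mul(Z, SZ)), add(SSZ, SZ))), Z)))))))
  step 33: S(S(S(S(S(S(add(S(add(add(SZ, SZ), mul(add(Z, mul(Z, SZ)), add(SSZ, SZ)))), Z)))))))
  step 34: S(S(S(S(S(S(S(add(add(add(SZ, SZ), mul(add(Z, mul(Z, SZ)), add(SSZ, SZ))), Z))))))))
  step 35: S(S(S(S(S(S(S(add(add(S(add(Z, SZ)), mul(add(Z, mul(Z, SZ)), add(SSZ, SZ))), Z))))))))
  step 36: S(S(S(S(S(S(S(add(S(add(add(Z, SZ), mul(add(Z, mul(Z, SZ)), add(SSZ, SZ)))), Z))))))))
  step 37: S(S(S(S(S(S(S(S(add(add(add(Z, SZ), mul(add(Z, mul(Z, SZ)), add(SSZ, SZ))), Z)))))))))
  step 38: S(S(S(S(S(S(S(S(add(add(SZ, mul(add(Z, mul(Z, SZ)), add(SSZ, SZ))), Z)))))))))
  step 39: S(S(S(S(S(S(S(S(add(S(add(Z, mul(add(Z, mul(Z, SZ)), add(SSZ, SZ)))), Z)))))))))
  step 40: S(S(S(S(S(S(S(S(S(add(add(Z, mul(add(Z, mul(Z, SZ)), add(SSZ, SZ))), Z))))))))))
  step 41: S(S(S(S(S(S(S(S(S(add(mul(add(Z, mul(Z, SZ)), add(SSZ, SZ)), Z))))))))))
  step 42: S(S(S(S(S(S(S(S(S(add(mul(mul(Z, SZ), add(SSZ, SZ)), Z))))))))))
  step 43: S(S(S(S(S(S(S(S(S(add(mul(Z, add(SSZ, SZ)), Z))))))))))
  step 44: S(S(S(S(S(S(S(S(S(add(Z, Z))))))))))
  step 45: S^9(Z)

Term B:
  start: add(add(add(SSSZ, SSZ), mul(Z, SSSZ)), mul(mul(SZ, SSZ), add(SSZ, Z)))
  step 1: add(add(S(add(SSZ, SSZ)), mul(Z, SSSZ)), mul(mul(SZ, SSZ), add(SSZ, Z)))
  step 2: add(S(add(add(SSZ, SSZ), mul(Z, SSSZ))), mul(mul(SZ, SSZ), add(SSZ, Z)))
  step 3: S(add(add(add(SSZ, SSZ), mul(Z, SSSZ)), mul(mul(SZ, SSZ), add(SSZ, Z))))
  step 4: S(add(add(S(add(SZ, SSZ)), mul(Z, SSSZ)), mul(mul(SZ, SSZ), add(SSZ, Z))))
  step 5: S(add(S(add(add(SZ, SSZ), mul(Z, SSSZ))), mul(mul(SZ, SSZ), add(SSZ, Z))))
  step 6: S(S(add(add(add(SZ, SSZ), mul(Z, SSSZ)), mul(mul(SZ, SSZ), add(SSZ, Z)))))
  step 7: S(S(add(add(S(add(Z, SSZ)), mul(Z, SSSZ)), mul(mul(SZ, SSZ), add(SSZ, Z)))))
  step 8: S(S(add(S(add(add(Z, SSZ), mul(Z, SSSZ))), mul(mul(SZ, SSZ), add(SSZ, Z)))))
  step 9: S(S(S(add(add(add(Z, SSZ), mul(Z, SSSZ)), mul(mul(SZ, SSZ), add(SSZ, Z))))))
  step 10: S(S(S(add(add(SSZ, mul(Z, SSSZ)), mul(mul(SZ, SSZ), add(SSZ, Z))))))
  step 11: S(S(S(add(S(add(SZ, mul(Z, SSSZ))), mul(mul(SZ, SSZ), add(SSZ, Z))))))
  step 12: S(S(S(S(add(add(SZ, mul(Z, SSSZ)), mul(mul(SZ, SSZ), add(SSZ, Z)))))))
  step 13: S(S(S(S(add(S(add(Z, mul(Z, SSSZ))), mul(mul(SZ, SSZ), add(SSZ, Z)))))))
  step 14: S(S(S(S(S(add(add(Z, mul(Z, SSSZ)), mul(mul(SZ, SSZ), add(SSZ, Z))))))))
  step 15: S(S(S(S(S(add(mul(Z, SSSZ), mul(mul(SZ, SSZ), add(SSZ, Z))))))))
  step 16: S(S(S(S(S(add(Z, mul(mul(SZ, SSZ), add(SSZ, Z))))))))
  step 17: S(S(S(S(S(mul(mul(SZ, SSZ), add(SSZ, Z)))))))
  step 18: S(S(S(S(S(mul(add(SSZ, mul(Z, SSZ)), add(SSZ, Z)))))))
  step 19: S(S(S(S(S(mul(S(add(SZ, mul(Z, SSZ))), add(SSZ, Z)))))))
  step 20: S(S(S(S(S(add(add(SSZ, Z), mul(add(SZ, mul(Z, SSZ)), add(SSZ, Z))))))))
  step 21: S(S(S(S(S(add(S(add(SZ, Z)), mul(add(SZ, mul(Z, SSZ)), add(SSZ, Z))))))))
  step 22: S(S(S(S(S(S(add(add(SZ, Z), mul(add(SZ, mul(Z, SSZ)), add(SSZ, Z)))))))))
  step 23: S(S(S(S(S(S(add(S(add(Z, Z)), mul(add(SZ, mul(Z, SSZ)), add(SSZ, Z)))))))))
  step 24: S(S(S(S(S(S(S(add(add(Z, Z), mul(add(SZ, mul(Z, SSZ)), add(SSZ, Z))))))))))
  step 25: S(S(S(S(S(S(S(add(Z, mul(add(SZ, mul(Z, SSZ)), add(SSZ, Z))))))))))
  step 26: S(S(S(S(S(S(S(mul(add(SZ, mul(Z, SSZ)), add(SSZ, Z)))))))))
  step 27: S(S(S(S(S(S(S(mul(S(add(Z, mul(Z, SSZ))), add(SSZ, Z)))))))))
  step 28: S(S(S(S(S(S(S(add(add(SSZ, Z), mul(add(Z, mul(Z, SSZ)), add(SSZ, Z))))))))))
  step 29: S(S(S(S(S(S(S(add(S(add(SZ, Z)), mul(add(Z, mul(Z, SSZ)), add(SSZ, Z))))))))))
  step 30: S(S(S(S(S(S(S(S(add(add(SZ, Z), mul(add(Z, mul(Z, SSZ)), add(SSZ, Z)))))))))))
  step 31: S(S(S(S(S(S(S(S(add(S(add(Z, Z)), mul(add(Z, mul(Z, SSZ)), add(SSZ, Z)))))))))))
  step 32: S(S(S(S(S(S(S(S(S(add(add(Z, Z), mul(add(Z, mul(Z, SSZ)), add(SSZ, Z))))))))))))
  step 33: S(S(S(S(S(S(S(S(S(add(Z, mul(add(Z, mul(Z, SSZ)), add(SSZ, Z))))))))))))
  step 34: S(S(S(S(S(S(S(S(S(mul(add(Z, mul(Z, SSZ)), add(SSZ, Z)))))))))))
  step 35: S(S(S(S(S(S(S(S(S(mul(mul(Z, SSZ), add(SSZ, Z)))))))))))
  step 36: S(S(S(S(S(S(S(S(S(mul(Z, add(SSZ, Z)))))))))))
  step 37: S^9(Z)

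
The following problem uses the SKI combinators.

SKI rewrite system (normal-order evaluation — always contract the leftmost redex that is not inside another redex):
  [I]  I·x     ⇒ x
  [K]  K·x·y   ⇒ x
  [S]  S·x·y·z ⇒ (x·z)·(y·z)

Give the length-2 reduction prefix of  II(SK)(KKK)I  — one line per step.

Answer: after 2 steps: SK(KKK)I

Derivation:
  start: II(SK)(KKK)I
  [1] I(SK)(KKK)I
  [2] SK(KKK)I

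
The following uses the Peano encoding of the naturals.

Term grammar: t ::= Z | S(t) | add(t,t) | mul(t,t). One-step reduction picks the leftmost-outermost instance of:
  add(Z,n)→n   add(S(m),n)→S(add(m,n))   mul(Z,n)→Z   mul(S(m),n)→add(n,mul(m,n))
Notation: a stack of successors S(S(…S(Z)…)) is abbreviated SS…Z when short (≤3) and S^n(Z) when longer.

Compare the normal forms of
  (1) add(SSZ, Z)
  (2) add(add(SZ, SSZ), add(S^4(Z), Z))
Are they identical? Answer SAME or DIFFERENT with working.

Answer: DIFFERENT — A ⇓ SSZ, B ⇓ S^7(Z)

Derivation:
Term A:
  start: add(SSZ, Z)
  →1  S(add(SZ, Z))
  →2  S(S(add(Z, Z)))
  →3  SSZ

Term B:
  start: add(add(SZ, SSZ), add(S^4(Z), Z))
  →1  add(S(add(Z, SSZ)), add(S^4(Z), Z))
  →2  S(add(add(Z, SSZ), add(S^4(Z), Z)))
  →3  S(add(SSZ, add(S^4(Z), Z)))
  →4  S(S(add(SZ, add(S^4(Z), Z))))
  →5  S(S(S(add(Z, add(S^4(Z), Z)))))
  →6  S(S(S(add(S^4(Z), Z))))
  →7  S(S(S(S(add(SSSZ, Z)))))
  →8  S(S(S(S(S(add(SSZ, Z))))))
  →9  S(S(S(S(S(S(add(SZ, Z)))))))
  →10  S(S(S(S(S(S(S(add(Z, Z))))))))
  →11  S^7(Z)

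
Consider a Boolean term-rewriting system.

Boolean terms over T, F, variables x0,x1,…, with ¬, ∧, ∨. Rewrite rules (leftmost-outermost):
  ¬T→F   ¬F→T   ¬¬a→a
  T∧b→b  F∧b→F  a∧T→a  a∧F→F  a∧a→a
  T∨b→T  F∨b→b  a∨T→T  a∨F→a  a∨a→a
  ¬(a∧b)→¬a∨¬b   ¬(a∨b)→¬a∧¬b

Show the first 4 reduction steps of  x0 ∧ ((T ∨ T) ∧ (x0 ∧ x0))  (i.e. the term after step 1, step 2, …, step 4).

Answer: after 4 steps: x0

Working:
  start: x0 ∧ ((T ∨ T) ∧ (x0 ∧ x0))
  [1] x0 ∧ (T ∧ (x0 ∧ x0))
  [2] x0 ∧ (x0 ∧ x0)
  [3] x0 ∧ x0
  [4] x0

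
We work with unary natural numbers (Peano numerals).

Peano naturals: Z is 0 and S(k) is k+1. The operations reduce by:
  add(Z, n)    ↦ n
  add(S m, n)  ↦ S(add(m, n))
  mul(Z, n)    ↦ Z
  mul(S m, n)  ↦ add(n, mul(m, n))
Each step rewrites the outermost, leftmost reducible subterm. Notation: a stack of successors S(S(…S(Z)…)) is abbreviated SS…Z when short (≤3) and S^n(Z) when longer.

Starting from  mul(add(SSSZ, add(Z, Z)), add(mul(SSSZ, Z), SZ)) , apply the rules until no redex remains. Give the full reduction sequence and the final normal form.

  start: mul(add(SSSZ, add(Z, Z)), add(mul(SSSZ, Z), SZ))
  →1  mul(S(add(SSZ, add(Z, Z))), add(mul(SSSZ, Z), SZ))
  →2  add(add(mul(SSSZ, Z), SZ), mul(add(SSZ, add(Z, Z)), add(mul(SSSZ, Z), SZ)))
  →3  add(add(add(Z, mul(SSZ, Z)), SZ), mul(add(SSZ, add(Z, Z)), add(mul(SSSZ, Z), SZ)))
  →4  add(add(mul(SSZ, Z), SZ), mul(add(SSZ, add(Z, Z)), add(mul(SSSZ, Z), SZ)))
  →5  add(add(add(Z, mul(SZ, Z)), SZ), mul(add(SSZ, add(Z, Z)), add(mul(SSSZ, Z), SZ)))
  →6  add(add(mul(SZ, Z), SZ), mul(add(SSZ, add(Z, Z)), add(mul(SSSZ, Z), SZ)))
  →7  add(add(add(Z, mul(Z, Z)), SZ), mul(add(SSZ, add(Z, Z)), add(mul(SSSZ, Z), SZ)))
  →8  add(add(mul(Z, Z), SZ), mul(add(SSZ, add(Z, Z)), add(mul(SSSZ, Z), SZ)))
  →9  add(add(Z, SZ), mul(add(SSZ, add(Z, Z)), add(mul(SSSZ, Z), SZ)))
  →10  add(SZ, mul(add(SSZ, add(Z, Z)), add(mul(SSSZ, Z), SZ)))
  →11  S(add(Z, mul(add(SSZ, add(Z, Z)), add(mul(SSSZ, Z), SZ))))
  →12  S(mul(add(SSZ, add(Z, Z)), add(mul(SSSZ, Z), SZ)))
  →13  S(mul(S(add(SZ, add(Z, Z))), add(mul(SSSZ, Z), SZ)))
  →14  S(add(add(mul(SSSZ, Z), SZ), mul(add(SZ, add(Z, Z)), add(mul(SSSZ, Z), SZ))))
  →15  S(add(add(add(Z, mul(SSZ, Z)), SZ), mul(add(SZ, add(Z, Z)), add(mul(SSSZ, Z), SZ))))
  →16  S(add(add(mul(SSZ, Z), SZ), mul(add(SZ, add(Z, Z)), add(mul(SSSZ, Z), SZ))))
  →17  S(add(add(add(Z, mul(SZ, Z)), SZ), mul(add(SZ, add(Z, Z)), add(mul(SSSZ, Z), SZ))))
  →18  S(add(add(mul(SZ, Z), SZ), mul(add(SZ, add(Z, Z)), add(mul(SSSZ, Z), SZ))))
  →19  S(add(add(add(Z, mul(Z, Z)), SZ), mul(add(SZ, add(Z, Z)), add(mul(SSSZ, Z), SZ))))
  →20  S(add(add(mul(Z, Z), SZ), mul(add(SZ, add(Z, Z)), add(mul(SSSZ, Z), SZ))))
  →21  S(add(add(Z, SZ), mul(add(SZ, add(Z, Z)), add(mul(SSSZ, Z), SZ))))
  →22  S(add(SZ, mul(add(SZ, add(Z, Z)), add(mul(SSSZ, Z), SZ))))
  →23  S(S(add(Z, mul(add(SZ, add(Z, Z)), add(mul(SSSZ, Z), SZ)))))
  →24  S(S(mul(add(SZ, add(Z, Z)), add(mul(SSSZ, Z), SZ))))
  →25  S(S(mul(S(add(Z, add(Z, Z))), add(mul(SSSZ, Z), SZ))))
  →26  S(S(add(add(mul(SSSZ, Z), SZ), mul(add(Z, add(Z, Z)), add(mul(SSSZ, Z), SZ)))))
  →27  S(S(add(add(add(Z, mul(SSZ, Z)), SZ), mul(add(Z, add(Z, Z)), add(mul(SSSZ, Z), SZ)))))
  →28  S(S(add(add(mul(SSZ, Z), SZ), mul(add(Z, add(Z, Z)), add(mul(SSSZ, Z), SZ)))))
  →29  S(S(add(add(add(Z, mul(SZ, Z)), SZ), mul(add(Z, add(Z, Z)), add(mul(SSSZ, Z), SZ)))))
  →30  S(S(add(add(mul(SZ, Z), SZ), mul(add(Z, add(Z, Z)), add(mul(SSSZ, Z), SZ)))))
  →31  S(S(add(add(add(Z, mul(Z, Z)), SZ), mul(add(Z, add(Z, Z)), add(mul(SSSZ, Z), SZ)))))
  →32  S(S(add(add(mul(Z, Z), SZ), mul(add(Z, add(Z, Z)), add(mul(SSSZ, Z), SZ)))))
  →33  S(S(add(add(Z, SZ), mul(add(Z, add(Z, Z)), add(mul(SSSZ, Z), SZ)))))
  →34  S(S(add(SZ, mul(add(Z, add(Z, Z)), add(mul(SSSZ, Z), SZ)))))
  →35  S(S(S(add(Z, mul(add(Z, add(Z, Z)), add(mul(SSSZ, Z), SZ))))))
  →36  S(S(S(mul(add(Z, add(Z, Z)), add(mul(SSSZ, Z), SZ)))))
  →37  S(S(S(mul(add(Z, Z), add(mul(SSSZ, Z), SZ)))))
  →38  S(S(S(mul(Z, add(mul(SSSZ, Z), SZ)))))
  →39  SSSZ

Answer: normal form = SSSZ  (in 39 steps)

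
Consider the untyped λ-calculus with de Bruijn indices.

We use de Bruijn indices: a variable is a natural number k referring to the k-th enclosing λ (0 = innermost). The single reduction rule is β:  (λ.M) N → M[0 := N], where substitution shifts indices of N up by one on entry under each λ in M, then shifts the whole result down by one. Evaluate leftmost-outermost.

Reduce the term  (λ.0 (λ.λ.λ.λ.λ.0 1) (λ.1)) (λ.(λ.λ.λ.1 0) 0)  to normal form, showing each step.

Answer: normal form = λ.λ.λ.λ.1 0  (in 6 steps)

Working:
  start: (λ.0 (λ.λ.λ.λ.λ.0 1) (λ.1)) (λ.(λ.λ.λ.1 0) 0)
  →1  (λ.(λ.λ.λ.1 0) 0) (λ.λ.λ.λ.λ.0 1) (λ.λ.(λ.λ.λ.1 0) 0)
  →2  (λ.λ.λ.1 0) (λ.λ.λ.λ.λ.0 1) (λ.λ.(λ.λ.λ.1 0) 0)
  →3  (λ.λ.1 0) (λ.λ.(λ.λ.λ.1 0) 0)
  →4  λ.(λ.λ.(λ.λ.λ.1 0) 0) 0
  →5  λ.λ.(λ.λ.λ.1 0) 0
  →6  λ.λ.λ.λ.1 0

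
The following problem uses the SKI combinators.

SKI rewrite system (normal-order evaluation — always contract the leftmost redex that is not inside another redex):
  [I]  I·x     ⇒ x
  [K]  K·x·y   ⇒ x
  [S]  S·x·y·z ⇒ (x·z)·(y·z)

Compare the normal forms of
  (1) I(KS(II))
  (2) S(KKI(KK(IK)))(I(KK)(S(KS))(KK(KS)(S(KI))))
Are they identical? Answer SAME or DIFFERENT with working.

Answer: DIFFERENT — A ⇓ S, B ⇓ S(KK)(K(K(S(KI))))

Working:
Term A:
  start: I(KS(II))
  →1  KS(II)
  →2  S

Term B:
  start: S(KKI(KK(IK)))(I(KK)(S(KS))(KK(KS)(S(KI))))
  →1  S(K(KK(IK)))(I(KK)(S(KS))(KK(KS)(S(KI))))
  →2  S(KK)(I(KK)(S(KS))(KK(KS)(S(KI))))
  →3  S(KK)(KK(S(KS))(KK(KS)(S(KI))))
  →4  S(KK)(K(KK(KS)(S(KI))))
  →5  S(KK)(K(K(S(KI))))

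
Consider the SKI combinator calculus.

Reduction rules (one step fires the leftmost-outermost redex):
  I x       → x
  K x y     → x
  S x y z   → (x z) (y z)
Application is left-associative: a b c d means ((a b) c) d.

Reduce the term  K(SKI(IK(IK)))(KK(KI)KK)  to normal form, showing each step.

Answer: normal form = KK  (in 5 steps)

Derivation:
  start: K(SKI(IK(IK)))(KK(KI)KK)
  step 1: SKI(IK(IK))
  step 2: K(IK(IK))(I(IK(IK)))
  step 3: IK(IK)
  step 4: K(IK)
  step 5: KK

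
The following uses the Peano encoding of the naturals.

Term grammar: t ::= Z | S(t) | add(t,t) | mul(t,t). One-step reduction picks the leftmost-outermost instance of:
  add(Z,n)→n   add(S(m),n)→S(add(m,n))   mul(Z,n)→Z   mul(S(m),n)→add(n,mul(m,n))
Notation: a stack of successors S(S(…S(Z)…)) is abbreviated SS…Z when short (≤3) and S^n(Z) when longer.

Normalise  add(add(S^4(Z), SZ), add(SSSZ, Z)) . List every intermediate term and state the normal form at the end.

  start: add(add(S^4(Z), SZ), add(SSSZ, Z))
  step 1: add(S(add(SSSZ, SZ)), add(SSSZ, Z))
  step 2: S(add(add(SSSZ, SZ), add(SSSZ, Z)))
  step 3: S(add(S(add(SSZ, SZ)), add(SSSZ, Z)))
  step 4: S(S(add(add(SSZ, SZ), add(SSSZ, Z))))
  step 5: S(S(add(S(add(SZ, SZ)), add(SSSZ, Z))))
  step 6: S(S(S(add(add(SZ, SZ), add(SSSZ, Z)))))
  step 7: S(S(S(add(S(add(Z, SZ)), add(SSSZ, Z)))))
  step 8: S(S(S(S(add(add(Z, SZ), add(SSSZ, Z))))))
  step 9: S(S(S(S(add(SZ, add(SSSZ, Z))))))
  step 10: S(S(S(S(S(add(Z, add(SSSZ, Z)))))))
  step 11: S(S(S(S(S(add(SSSZ, Z))))))
  step 12: S(S(S(S(S(S(add(SSZ, Z)))))))
  step 13: S(S(S(S(S(S(S(add(SZ, Z))))))))
  step 14: S(S(S(S(S(S(S(S(add(Z, Z)))))))))
  step 15: S^8(Z)

Answer: normal form = S^8(Z)  (in 15 steps)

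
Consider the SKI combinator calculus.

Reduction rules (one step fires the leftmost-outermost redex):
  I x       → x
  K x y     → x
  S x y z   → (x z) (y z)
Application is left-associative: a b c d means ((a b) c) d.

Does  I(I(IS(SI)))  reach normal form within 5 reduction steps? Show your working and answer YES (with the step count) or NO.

  start: I(I(IS(SI)))
  →1  I(IS(SI))
  →2  IS(SI)
  →3  S(SI)

Answer: YES — reaches normal form S(SI) in 3 ≤ 5 steps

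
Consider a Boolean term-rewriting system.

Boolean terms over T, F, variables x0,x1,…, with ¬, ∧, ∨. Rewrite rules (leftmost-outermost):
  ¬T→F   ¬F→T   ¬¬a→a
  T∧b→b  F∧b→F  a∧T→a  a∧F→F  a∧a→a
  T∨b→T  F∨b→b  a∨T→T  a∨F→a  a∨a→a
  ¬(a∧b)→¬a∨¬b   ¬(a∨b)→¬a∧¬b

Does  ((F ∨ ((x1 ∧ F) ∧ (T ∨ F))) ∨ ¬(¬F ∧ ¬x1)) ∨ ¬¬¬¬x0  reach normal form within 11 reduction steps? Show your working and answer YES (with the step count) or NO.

  start: ((F ∨ ((x1 ∧ F) ∧ (T ∨ F))) ∨ ¬(¬F ∧ ¬x1)) ∨ ¬¬¬¬x0
  →1  (((x1 ∧ F) ∧ (T ∨ F)) ∨ ¬(¬F ∧ ¬x1)) ∨ ¬¬¬¬x0
  →2  ((F ∧ (T ∨ F)) ∨ ¬(¬F ∧ ¬x1)) ∨ ¬¬¬¬x0
  →3  (F ∨ ¬(¬F ∧ ¬x1)) ∨ ¬¬¬¬x0
  →4  ¬(¬F ∧ ¬x1) ∨ ¬¬¬¬x0
  →5  (¬¬F ∨ ¬¬x1) ∨ ¬¬¬¬x0
  →6  (F ∨ ¬¬x1) ∨ ¬¬¬¬x0
  →7  ¬¬x1 ∨ ¬¬¬¬x0
  →8  x1 ∨ ¬¬¬¬x0
  →9  x1 ∨ ¬¬x0
  →10  x1 ∨ x0

Answer: YES — reaches normal form x1 ∨ x0 in 10 ≤ 11 steps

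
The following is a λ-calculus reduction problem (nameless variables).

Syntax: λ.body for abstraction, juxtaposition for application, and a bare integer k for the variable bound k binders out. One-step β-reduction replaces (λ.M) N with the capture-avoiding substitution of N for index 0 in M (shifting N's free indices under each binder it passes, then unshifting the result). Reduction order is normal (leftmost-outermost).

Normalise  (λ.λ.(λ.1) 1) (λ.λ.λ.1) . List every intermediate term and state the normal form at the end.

Answer: normal form = λ.0  (in 2 steps)

Working:
  start: (λ.λ.(λ.1) 1) (λ.λ.λ.1)
  [1] λ.(λ.1) (λ.λ.λ.1)
  [2] λ.0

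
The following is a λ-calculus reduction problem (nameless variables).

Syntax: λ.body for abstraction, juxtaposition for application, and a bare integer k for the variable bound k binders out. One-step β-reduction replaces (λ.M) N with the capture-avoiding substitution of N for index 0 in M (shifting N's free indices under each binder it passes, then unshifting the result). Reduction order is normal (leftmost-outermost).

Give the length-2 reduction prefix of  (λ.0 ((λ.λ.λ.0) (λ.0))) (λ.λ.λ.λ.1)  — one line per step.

Answer: after 2 steps: λ.λ.λ.1

Working:
  start: (λ.0 ((λ.λ.λ.0) (λ.0))) (λ.λ.λ.λ.1)
  →1  (λ.λ.λ.λ.1) ((λ.λ.λ.0) (λ.0))
  →2  λ.λ.λ.1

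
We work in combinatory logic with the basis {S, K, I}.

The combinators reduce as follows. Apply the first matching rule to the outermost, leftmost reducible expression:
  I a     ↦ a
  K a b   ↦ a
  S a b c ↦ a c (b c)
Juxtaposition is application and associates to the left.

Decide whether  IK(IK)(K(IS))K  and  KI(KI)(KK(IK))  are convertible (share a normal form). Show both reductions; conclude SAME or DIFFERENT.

Answer: DIFFERENT — A ⇓ KK, B ⇓ K

Reduction:
Term A:
  start: IK(IK)(K(IS))K
  [1] K(IK)(K(IS))K
  [2] IKK
  [3] KK

Term B:
  start: KI(KI)(KK(IK))
  [1] I(KK(IK))
  [2] KK(IK)
  [3] K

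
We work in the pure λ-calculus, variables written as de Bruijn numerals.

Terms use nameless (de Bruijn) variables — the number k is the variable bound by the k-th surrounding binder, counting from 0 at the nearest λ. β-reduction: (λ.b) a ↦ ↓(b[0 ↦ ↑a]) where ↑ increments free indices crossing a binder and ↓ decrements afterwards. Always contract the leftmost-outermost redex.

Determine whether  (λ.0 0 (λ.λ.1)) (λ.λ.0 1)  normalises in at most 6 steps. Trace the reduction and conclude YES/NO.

Answer: YES — reaches normal form λ.λ.λ.0 1 in 4 ≤ 6 steps

Reduction:
  start: (λ.0 0 (λ.λ.1)) (λ.λ.0 1)
  →1  (λ.λ.0 1) (λ.λ.0 1) (λ.λ.1)
  →2  (λ.0 (λ.λ.0 1)) (λ.λ.1)
  →3  (λ.λ.1) (λ.λ.0 1)
  →4  λ.λ.λ.0 1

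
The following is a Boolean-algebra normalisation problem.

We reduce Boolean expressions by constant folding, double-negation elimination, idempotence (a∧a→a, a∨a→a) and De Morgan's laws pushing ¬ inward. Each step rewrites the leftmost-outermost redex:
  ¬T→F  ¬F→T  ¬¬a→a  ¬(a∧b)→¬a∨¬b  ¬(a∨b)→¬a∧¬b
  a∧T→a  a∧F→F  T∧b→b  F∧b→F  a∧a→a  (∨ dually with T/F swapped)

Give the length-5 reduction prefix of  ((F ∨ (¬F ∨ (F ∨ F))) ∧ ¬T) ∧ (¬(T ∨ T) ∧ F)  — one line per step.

  start: ((F ∨ (¬F ∨ (F ∨ F))) ∧ ¬T) ∧ (¬(T ∨ T) ∧ F)
  →1  ((¬F ∨ (F ∨ F)) ∧ ¬T) ∧ (¬(T ∨ T) ∧ F)
  →2  ((T ∨ (F ∨ F)) ∧ ¬T) ∧ (¬(T ∨ T) ∧ F)
  →3  (T ∧ ¬T) ∧ (¬(T ∨ T) ∧ F)
  →4  ¬T ∧ (¬(T ∨ T) ∧ F)
  →5  F ∧ (¬(T ∨ T) ∧ F)

Answer: after 5 steps: F ∧ (¬(T ∨ T) ∧ F)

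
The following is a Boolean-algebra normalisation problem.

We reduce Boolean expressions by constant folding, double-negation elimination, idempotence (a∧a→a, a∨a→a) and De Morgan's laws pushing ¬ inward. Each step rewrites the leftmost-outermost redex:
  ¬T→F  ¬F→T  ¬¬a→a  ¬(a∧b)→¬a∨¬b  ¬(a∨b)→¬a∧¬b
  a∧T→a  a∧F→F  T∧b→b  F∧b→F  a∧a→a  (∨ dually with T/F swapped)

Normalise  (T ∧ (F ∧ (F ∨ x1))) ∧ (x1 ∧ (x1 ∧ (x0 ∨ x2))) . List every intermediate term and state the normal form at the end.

Answer: normal form = F  (in 3 steps)

Working:
  start: (T ∧ (F ∧ (F ∨ x1))) ∧ (x1 ∧ (x1 ∧ (x0 ∨ x2)))
  step 1: (F ∧ (F ∨ x1)) ∧ (x1 ∧ (x1 ∧ (x0 ∨ x2)))
  step 2: F ∧ (x1 ∧ (x1 ∧ (x0 ∨ x2)))
  step 3: F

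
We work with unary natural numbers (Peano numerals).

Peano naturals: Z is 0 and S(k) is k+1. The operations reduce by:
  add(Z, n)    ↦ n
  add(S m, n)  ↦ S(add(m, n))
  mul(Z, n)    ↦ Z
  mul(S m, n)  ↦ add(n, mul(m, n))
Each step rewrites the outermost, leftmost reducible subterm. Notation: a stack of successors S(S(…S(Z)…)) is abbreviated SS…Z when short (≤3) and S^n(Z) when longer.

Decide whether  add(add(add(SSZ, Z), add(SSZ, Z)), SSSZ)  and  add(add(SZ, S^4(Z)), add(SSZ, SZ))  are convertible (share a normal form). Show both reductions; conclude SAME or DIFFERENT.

Term A:
  start: add(add(add(SSZ, Z), add(SSZ, Z)), SSSZ)
  [1] add(add(S(add(SZ, Z)), add(SSZ, Z)), SSSZ)
  [2] add(S(add(add(SZ, Z), add(SSZ, Z))), SSSZ)
  [3] S(add(add(add(SZ, Z), add(SSZ, Z)), SSSZ))
  [4] S(add(add(S(add(Z, Z)), add(SSZ, Z)), SSSZ))
  [5] S(add(S(add(add(Z, Z), add(SSZ, Z))), SSSZ))
  [6] S(S(add(add(add(Z, Z), add(SSZ, Z)), SSSZ)))
  [7] S(S(add(add(Z, add(SSZ, Z)), SSSZ)))
  [8] S(S(add(add(SSZ, Z), SSSZ)))
  [9] S(S(add(S(add(SZ, Z)), SSSZ)))
  [10] S(S(S(add(add(SZ, Z), SSSZ))))
  [11] S(S(S(add(S(add(Z, Z)), SSSZ))))
  [12] S(S(S(S(add(add(Z, Z), SSSZ)))))
  [13] S(S(S(S(add(Z, SSSZ)))))
  [14] S^7(Z)

Term B:
  start: add(add(SZ, S^4(Z)), add(SSZ, SZ))
  [1] add(S(add(Z, S^4(Z))), add(SSZ, SZ))
  [2] S(add(add(Z, S^4(Z)), add(SSZ, SZ)))
  [3] S(add(S^4(Z), add(SSZ, SZ)))
  [4] S(S(add(SSSZ, add(SSZ, SZ))))
  [5] S(S(S(add(SSZ, add(SSZ, SZ)))))
  [6] S(S(S(S(add(SZ, add(SSZ, SZ))))))
  [7] S(S(S(S(S(add(Z, add(SSZ, SZ)))))))
  [8] S(S(S(S(S(add(SSZ, SZ))))))
  [9] S(S(S(S(S(S(add(SZ, SZ)))))))
  [10] S(S(S(S(S(S(S(add(Z, SZ))))))))
  [11] S^8(Z)

Answer: DIFFERENT — A ⇓ S^7(Z), B ⇓ S^8(Z)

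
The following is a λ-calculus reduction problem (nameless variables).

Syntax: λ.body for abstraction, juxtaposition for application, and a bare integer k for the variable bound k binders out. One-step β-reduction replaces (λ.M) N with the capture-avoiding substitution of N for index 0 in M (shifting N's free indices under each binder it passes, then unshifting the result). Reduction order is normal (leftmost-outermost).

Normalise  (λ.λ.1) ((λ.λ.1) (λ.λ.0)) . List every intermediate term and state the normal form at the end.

Answer: normal form = λ.λ.λ.λ.0  (in 2 steps)

Derivation:
  start: (λ.λ.1) ((λ.λ.1) (λ.λ.0))
  step 1: λ.(λ.λ.1) (λ.λ.0)
  step 2: λ.λ.λ.λ.0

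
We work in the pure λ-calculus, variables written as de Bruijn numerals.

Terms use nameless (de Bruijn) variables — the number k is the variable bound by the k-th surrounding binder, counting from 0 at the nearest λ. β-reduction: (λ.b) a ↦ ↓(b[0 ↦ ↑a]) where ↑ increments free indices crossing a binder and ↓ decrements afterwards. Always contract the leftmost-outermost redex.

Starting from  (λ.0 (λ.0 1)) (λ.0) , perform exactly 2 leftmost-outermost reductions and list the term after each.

Answer: after 2 steps: λ.0 (λ.0)

Derivation:
  start: (λ.0 (λ.0 1)) (λ.0)
  →1  (λ.0) (λ.0 (λ.0))
  →2  λ.0 (λ.0)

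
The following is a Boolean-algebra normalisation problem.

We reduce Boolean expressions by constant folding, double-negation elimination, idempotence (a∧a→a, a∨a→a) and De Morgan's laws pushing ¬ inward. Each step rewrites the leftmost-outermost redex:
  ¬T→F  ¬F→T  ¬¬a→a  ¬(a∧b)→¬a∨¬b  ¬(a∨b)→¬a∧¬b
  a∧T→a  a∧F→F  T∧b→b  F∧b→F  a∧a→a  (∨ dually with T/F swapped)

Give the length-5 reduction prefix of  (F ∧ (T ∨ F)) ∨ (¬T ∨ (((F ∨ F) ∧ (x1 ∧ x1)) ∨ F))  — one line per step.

Answer: after 5 steps: (F ∨ F) ∧ (x1 ∧ x1)

Reduction:
  start: (F ∧ (T ∨ F)) ∨ (¬T ∨ (((F ∨ F) ∧ (x1 ∧ x1)) ∨ F))
  step 1: F ∨ (¬T ∨ (((F ∨ F) ∧ (x1 ∧ x1)) ∨ F))
  step 2: ¬T ∨ (((F ∨ F) ∧ (x1 ∧ x1)) ∨ F)
  step 3: F ∨ (((F ∨ F) ∧ (x1 ∧ x1)) ∨ F)
  step 4: ((F ∨ F) ∧ (x1 ∧ x1)) ∨ F
  step 5: (F ∨ F) ∧ (x1 ∧ x1)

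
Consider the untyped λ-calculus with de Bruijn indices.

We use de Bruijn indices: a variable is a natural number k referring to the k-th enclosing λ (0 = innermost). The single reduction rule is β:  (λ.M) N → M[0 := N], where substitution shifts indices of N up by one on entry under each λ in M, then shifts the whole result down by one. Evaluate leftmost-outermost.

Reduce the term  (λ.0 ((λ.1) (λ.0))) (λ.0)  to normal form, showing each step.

  start: (λ.0 ((λ.1) (λ.0))) (λ.0)
  [1] (λ.0) ((λ.λ.0) (λ.0))
  [2] (λ.λ.0) (λ.0)
  [3] λ.0

Answer: normal form = λ.0  (in 3 steps)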